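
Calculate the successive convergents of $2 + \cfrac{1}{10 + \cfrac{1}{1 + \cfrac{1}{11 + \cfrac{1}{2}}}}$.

Using the convergent recurrence p_i = a_i*p_{i-1} + p_{i-2}, q_i = a_i*q_{i-1} + q_{i-2} with p_{-2}=0, p_{-1}=1, q_{-2}=1, q_{-1}=0:
  i=0: a_0=2, p_0 = 2*1 + 0 = 2, q_0 = 2*0 + 1 = 1.
  i=1: a_1=10, p_1 = 10*2 + 1 = 21, q_1 = 10*1 + 0 = 10.
  i=2: a_2=1, p_2 = 1*21 + 2 = 23, q_2 = 1*10 + 1 = 11.
  i=3: a_3=11, p_3 = 11*23 + 21 = 274, q_3 = 11*11 + 10 = 131.
  i=4: a_4=2, p_4 = 2*274 + 23 = 571, q_4 = 2*131 + 11 = 273.

2/1, 21/10, 23/11, 274/131, 571/273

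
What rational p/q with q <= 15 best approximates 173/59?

Expand x = 173/59 as a continued fraction with the Euclidean algorithm:
  173 = 2*59 + 55, so a_0 = 2.
  59 = 1*55 + 4, so a_1 = 1.
  55 = 13*4 + 3, so a_2 = 13.
  4 = 1*3 + 1, so a_3 = 1.
  3 = 3*1 + 0, so a_4 = 3.
so x = [2; 1, 13, 1, 3].
Convergents (p_i = a_i*p_{i-1} + p_{i-2}, q_i = a_i*q_{i-1} + q_{i-2} with p_{-2}=0, p_{-1}=1, q_{-2}=1, q_{-1}=0), until the denominator exceeds 15:
  i=0: a_0=2, p_0 = 2*1 + 0 = 2, q_0 = 2*0 + 1 = 1.
  i=1: a_1=1, p_1 = 1*2 + 1 = 3, q_1 = 1*1 + 0 = 1.
  i=2: a_2=13, p_2 = 13*3 + 2 = 41, q_2 = 13*1 + 1 = 14.
  i=3: a_3=1, p_3 = 1*41 + 3 = 44, q_3 = 1*14 + 1 = 15.
  i=4: a_4=3, p_4 = 3*44 + 41 = 173, q_4 = 3*15 + 14 = 59.
q_4 = 59 > 15, so the last convergent with denominator <= 15 is p_3/q_3 = 44/15.
The closest fraction with denominator <= 15 is either p_3/q_3 or the intermediate fraction (k*p_3 + p_2)/(k*q_3 + q_2) with the largest k >= 1 whose denominator stays <= 15; these approach x as k grows, and every other convergent or intermediate fraction in range is farther away.
Largest k: floor((15 - q_2)/q_3) = floor((15 - 14)/15) = 0.
Since k = 0, no intermediate fraction beyond p_3/q_3 has denominator <= 15, so the convergent 44/15 is the closest (its error is |173*15 - 44*59|/(59*15) = 1/885).

44/15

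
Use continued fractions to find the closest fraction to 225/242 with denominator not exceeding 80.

Expand x = 225/242 as a continued fraction with the Euclidean algorithm:
  225 = 0*242 + 225, so a_0 = 0.
  242 = 1*225 + 17, so a_1 = 1.
  225 = 13*17 + 4, so a_2 = 13.
  17 = 4*4 + 1, so a_3 = 4.
  4 = 4*1 + 0, so a_4 = 4.
so x = [0; 1, 13, 4, 4].
Convergents (p_i = a_i*p_{i-1} + p_{i-2}, q_i = a_i*q_{i-1} + q_{i-2} with p_{-2}=0, p_{-1}=1, q_{-2}=1, q_{-1}=0), until the denominator exceeds 80:
  i=0: a_0=0, p_0 = 0*1 + 0 = 0, q_0 = 0*0 + 1 = 1.
  i=1: a_1=1, p_1 = 1*0 + 1 = 1, q_1 = 1*1 + 0 = 1.
  i=2: a_2=13, p_2 = 13*1 + 0 = 13, q_2 = 13*1 + 1 = 14.
  i=3: a_3=4, p_3 = 4*13 + 1 = 53, q_3 = 4*14 + 1 = 57.
  i=4: a_4=4, p_4 = 4*53 + 13 = 225, q_4 = 4*57 + 14 = 242.
q_4 = 242 > 80, so the last convergent with denominator <= 80 is p_3/q_3 = 53/57.
The closest fraction with denominator <= 80 is either p_3/q_3 or the intermediate fraction (k*p_3 + p_2)/(k*q_3 + q_2) with the largest k >= 1 whose denominator stays <= 80; these approach x as k grows, and every other convergent or intermediate fraction in range is farther away.
Largest k: floor((80 - q_2)/q_3) = floor((80 - 14)/57) = 1.
That gives (1*53 + 13)/(1*57 + 14) = 66/71.
Compare the errors: |x - 53/57| = |225*57 - 53*242|/(242*57) = 1/13794, and |x - 66/71| = |225*71 - 66*242|/(242*71) = 3/17182.
Cross-multiplying, 1*17182 = 17182 < 41382 = 3*13794, so 1/13794 is smaller: the convergent 53/57 is closer to x than 66/71.

53/57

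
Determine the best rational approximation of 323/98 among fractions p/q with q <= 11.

33/10

Expand x = 323/98 as a continued fraction with the Euclidean algorithm:
  323 = 3*98 + 29, so a_0 = 3.
  98 = 3*29 + 11, so a_1 = 3.
  29 = 2*11 + 7, so a_2 = 2.
  11 = 1*7 + 4, so a_3 = 1.
  7 = 1*4 + 3, so a_4 = 1.
  4 = 1*3 + 1, so a_5 = 1.
  3 = 3*1 + 0, so a_6 = 3.
so x = [3; 3, 2, 1, 1, 1, 3].
Convergents (p_i = a_i*p_{i-1} + p_{i-2}, q_i = a_i*q_{i-1} + q_{i-2} with p_{-2}=0, p_{-1}=1, q_{-2}=1, q_{-1}=0), until the denominator exceeds 11:
  i=0: a_0=3, p_0 = 3*1 + 0 = 3, q_0 = 3*0 + 1 = 1.
  i=1: a_1=3, p_1 = 3*3 + 1 = 10, q_1 = 3*1 + 0 = 3.
  i=2: a_2=2, p_2 = 2*10 + 3 = 23, q_2 = 2*3 + 1 = 7.
  i=3: a_3=1, p_3 = 1*23 + 10 = 33, q_3 = 1*7 + 3 = 10.
  i=4: a_4=1, p_4 = 1*33 + 23 = 56, q_4 = 1*10 + 7 = 17.
q_4 = 17 > 11, so the last convergent with denominator <= 11 is p_3/q_3 = 33/10.
The closest fraction with denominator <= 11 is either p_3/q_3 or the intermediate fraction (k*p_3 + p_2)/(k*q_3 + q_2) with the largest k >= 1 whose denominator stays <= 11; these approach x as k grows, and every other convergent or intermediate fraction in range is farther away.
Largest k: floor((11 - q_2)/q_3) = floor((11 - 7)/10) = 0.
Since k = 0, no intermediate fraction beyond p_3/q_3 has denominator <= 11, so the convergent 33/10 is the closest (its error is |323*10 - 33*98|/(98*10) = 4/980).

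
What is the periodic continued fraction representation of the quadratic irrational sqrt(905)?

[30; (12, 60)]

Write x_i = (sqrt(905) + m_i)/d_i with (m_0, d_0) = (0, 1). a_0 = floor(sqrt(905)) = 30, since 30^2 = 900 <= 905 < 961 = 31^2.
Iterate m_{i+1} = d_i*a_i - m_i, d_{i+1} = (905 - m_{i+1}^2)/d_i, a_{i+1} = floor((a_0 + m_{i+1})/d_{i+1}):
  m_1 = 1*30 - 0 = 30, d_1 = (905 - 30^2)/1 = 5/1 = 5, a_1 = floor((30 + 30)/5) = 12.
  m_2 = 5*12 - 30 = 30, d_2 = (905 - 30^2)/5 = 5/5 = 1, a_2 = floor((30 + 30)/1) = 60.
  m_3 = 1*60 - 30 = 30, d_3 = (905 - 30^2)/1 = 5/1 = 5: (m_3, d_3) = (m_1, d_1) = (30, 5), so from here the quotients repeat a_1, a_2; the period length is 2.
Hence the expansion of sqrt(905) is a_0 = 30 followed by the repeating block 12, 60 (period 2).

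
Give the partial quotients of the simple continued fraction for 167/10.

[16; 1, 2, 3]

Run the Euclidean algorithm on 167 and 10; the successive quotients are the partial quotients a_0, a_1, ... (each step inverts the fractional part left over by the previous one):
  167 = 16*10 + 7, so a_0 = 16.
  10 = 1*7 + 3, so a_1 = 1.
  7 = 2*3 + 1, so a_2 = 2.
  3 = 3*1 + 0, so a_3 = 3.
The remainder reaches 0 after 4 divisions, so the expansion has 4 partial quotients, read off in order.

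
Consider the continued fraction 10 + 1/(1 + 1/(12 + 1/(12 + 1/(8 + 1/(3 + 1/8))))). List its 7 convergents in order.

Using the convergent recurrence p_i = a_i*p_{i-1} + p_{i-2}, q_i = a_i*q_{i-1} + q_{i-2} with p_{-2}=0, p_{-1}=1, q_{-2}=1, q_{-1}=0:
  i=0: a_0=10, p_0 = 10*1 + 0 = 10, q_0 = 10*0 + 1 = 1.
  i=1: a_1=1, p_1 = 1*10 + 1 = 11, q_1 = 1*1 + 0 = 1.
  i=2: a_2=12, p_2 = 12*11 + 10 = 142, q_2 = 12*1 + 1 = 13.
  i=3: a_3=12, p_3 = 12*142 + 11 = 1715, q_3 = 12*13 + 1 = 157.
  i=4: a_4=8, p_4 = 8*1715 + 142 = 13862, q_4 = 8*157 + 13 = 1269.
  i=5: a_5=3, p_5 = 3*13862 + 1715 = 43301, q_5 = 3*1269 + 157 = 3964.
  i=6: a_6=8, p_6 = 8*43301 + 13862 = 360270, q_6 = 8*3964 + 1269 = 32981.

10/1, 11/1, 142/13, 1715/157, 13862/1269, 43301/3964, 360270/32981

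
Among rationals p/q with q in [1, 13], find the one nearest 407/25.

114/7

Expand x = 407/25 as a continued fraction with the Euclidean algorithm:
  407 = 16*25 + 7, so a_0 = 16.
  25 = 3*7 + 4, so a_1 = 3.
  7 = 1*4 + 3, so a_2 = 1.
  4 = 1*3 + 1, so a_3 = 1.
  3 = 3*1 + 0, so a_4 = 3.
so x = [16; 3, 1, 1, 3].
Convergents (p_i = a_i*p_{i-1} + p_{i-2}, q_i = a_i*q_{i-1} + q_{i-2} with p_{-2}=0, p_{-1}=1, q_{-2}=1, q_{-1}=0), until the denominator exceeds 13:
  i=0: a_0=16, p_0 = 16*1 + 0 = 16, q_0 = 16*0 + 1 = 1.
  i=1: a_1=3, p_1 = 3*16 + 1 = 49, q_1 = 3*1 + 0 = 3.
  i=2: a_2=1, p_2 = 1*49 + 16 = 65, q_2 = 1*3 + 1 = 4.
  i=3: a_3=1, p_3 = 1*65 + 49 = 114, q_3 = 1*4 + 3 = 7.
  i=4: a_4=3, p_4 = 3*114 + 65 = 407, q_4 = 3*7 + 4 = 25.
q_4 = 25 > 13, so the last convergent with denominator <= 13 is p_3/q_3 = 114/7.
The closest fraction with denominator <= 13 is either p_3/q_3 or the intermediate fraction (k*p_3 + p_2)/(k*q_3 + q_2) with the largest k >= 1 whose denominator stays <= 13; these approach x as k grows, and every other convergent or intermediate fraction in range is farther away.
Largest k: floor((13 - q_2)/q_3) = floor((13 - 4)/7) = 1.
That gives (1*114 + 65)/(1*7 + 4) = 179/11.
Compare the errors: |x - 114/7| = |407*7 - 114*25|/(25*7) = 1/175, and |x - 179/11| = |407*11 - 179*25|/(25*11) = 2/275.
Cross-multiplying, 1*275 = 275 < 350 = 2*175, so 1/175 is smaller: the convergent 114/7 is closer to x than 179/11.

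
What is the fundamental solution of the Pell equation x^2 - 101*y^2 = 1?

(x, y) = (201, 20)

First expand sqrt(101) as a continued fraction. With x_i = (sqrt(101) + m_i)/d_i and (m_0, d_0) = (0, 1): a_0 = floor(sqrt(101)) = 10, since 10^2 = 100 <= 101 < 121 = 11^2.
Iterate m_{i+1} = d_i*a_i - m_i, d_{i+1} = (101 - m_{i+1}^2)/d_i, a_{i+1} = floor((a_0 + m_{i+1})/d_{i+1}):
  m_1 = 1*10 - 0 = 10, d_1 = (101 - 10^2)/1 = 1/1 = 1, a_1 = floor((10 + 10)/1) = 20.
  m_2 = 1*20 - 10 = 10, d_2 = (101 - 10^2)/1 = 1/1 = 1: (m_2, d_2) = (m_1, d_1) = (10, 1), so from here the quotient a_1 repeats; the period length is 1.
So sqrt(101) = [10; (20)] with period length k = 1.
k is odd, so (p_{k-1}, q_{k-1}) only solves x^2 - 101y^2 = -1 and the fundamental solution of x^2 - 101y^2 = 1 is (p_{2k-1}, q_{2k-1}) = (p_1, q_1); compute convergents through index 1, running through the period twice.
Convergents (p_i = a_i*p_{i-1} + p_{i-2}, q_i = a_i*q_{i-1} + q_{i-2} with p_{-2}=0, p_{-1}=1, q_{-2}=1, q_{-1}=0):
  i=0: a_0=10, p_0 = 10*1 + 0 = 10, q_0 = 10*0 + 1 = 1.
  i=1: a_1=20, p_1 = 20*10 + 1 = 201, q_1 = 20*1 + 0 = 20.
Indeed p_0^2 - 101*q_0^2 = 100 - 101 = -1, not +1.
Check: 201^2 - 101*20^2 = 40401 - 40400 = 1, so (x, y) = (201, 20) solves the equation, and by the theorem it is the least positive solution.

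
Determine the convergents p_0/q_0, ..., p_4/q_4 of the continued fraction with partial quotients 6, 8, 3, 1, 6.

6/1, 49/8, 153/25, 202/33, 1365/223

Using the convergent recurrence p_i = a_i*p_{i-1} + p_{i-2}, q_i = a_i*q_{i-1} + q_{i-2} with p_{-2}=0, p_{-1}=1, q_{-2}=1, q_{-1}=0:
  i=0: a_0=6, p_0 = 6*1 + 0 = 6, q_0 = 6*0 + 1 = 1.
  i=1: a_1=8, p_1 = 8*6 + 1 = 49, q_1 = 8*1 + 0 = 8.
  i=2: a_2=3, p_2 = 3*49 + 6 = 153, q_2 = 3*8 + 1 = 25.
  i=3: a_3=1, p_3 = 1*153 + 49 = 202, q_3 = 1*25 + 8 = 33.
  i=4: a_4=6, p_4 = 6*202 + 153 = 1365, q_4 = 6*33 + 25 = 223.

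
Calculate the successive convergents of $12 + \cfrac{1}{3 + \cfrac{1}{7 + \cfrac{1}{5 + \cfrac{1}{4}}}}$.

12/1, 37/3, 271/22, 1392/113, 5839/474

Using the convergent recurrence p_i = a_i*p_{i-1} + p_{i-2}, q_i = a_i*q_{i-1} + q_{i-2} with p_{-2}=0, p_{-1}=1, q_{-2}=1, q_{-1}=0:
  i=0: a_0=12, p_0 = 12*1 + 0 = 12, q_0 = 12*0 + 1 = 1.
  i=1: a_1=3, p_1 = 3*12 + 1 = 37, q_1 = 3*1 + 0 = 3.
  i=2: a_2=7, p_2 = 7*37 + 12 = 271, q_2 = 7*3 + 1 = 22.
  i=3: a_3=5, p_3 = 5*271 + 37 = 1392, q_3 = 5*22 + 3 = 113.
  i=4: a_4=4, p_4 = 4*1392 + 271 = 5839, q_4 = 4*113 + 22 = 474.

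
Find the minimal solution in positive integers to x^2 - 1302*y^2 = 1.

(x, y) = (433, 12)

First expand sqrt(1302) as a continued fraction. With x_i = (sqrt(1302) + m_i)/d_i and (m_0, d_0) = (0, 1): a_0 = floor(sqrt(1302)) = 36, since 36^2 = 1296 <= 1302 < 1369 = 37^2.
Iterate m_{i+1} = d_i*a_i - m_i, d_{i+1} = (1302 - m_{i+1}^2)/d_i, a_{i+1} = floor((a_0 + m_{i+1})/d_{i+1}):
  m_1 = 1*36 - 0 = 36, d_1 = (1302 - 36^2)/1 = 6/1 = 6, a_1 = floor((36 + 36)/6) = 12.
  m_2 = 6*12 - 36 = 36, d_2 = (1302 - 36^2)/6 = 6/6 = 1, a_2 = floor((36 + 36)/1) = 72.
  m_3 = 1*72 - 36 = 36, d_3 = (1302 - 36^2)/1 = 6/1 = 6: (m_3, d_3) = (m_1, d_1) = (36, 6), so from here the quotients repeat a_1, a_2; the period length is 2.
So sqrt(1302) = [36; (12, 72)] with period length k = 2.
k is even, so the fundamental solution of x^2 - 1302y^2 = 1 is (p_{k-1}, q_{k-1}) = (p_1, q_1); compute convergents through index 1.
Convergents (p_i = a_i*p_{i-1} + p_{i-2}, q_i = a_i*q_{i-1} + q_{i-2} with p_{-2}=0, p_{-1}=1, q_{-2}=1, q_{-1}=0):
  i=0: a_0=36, p_0 = 36*1 + 0 = 36, q_0 = 36*0 + 1 = 1.
  i=1: a_1=12, p_1 = 12*36 + 1 = 433, q_1 = 12*1 + 0 = 12.
Check: 433^2 - 1302*12^2 = 187489 - 187488 = 1, so (x, y) = (433, 12) solves the equation, and by the theorem it is the least positive solution.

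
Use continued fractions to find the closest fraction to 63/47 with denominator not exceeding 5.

4/3

Expand x = 63/47 as a continued fraction with the Euclidean algorithm:
  63 = 1*47 + 16, so a_0 = 1.
  47 = 2*16 + 15, so a_1 = 2.
  16 = 1*15 + 1, so a_2 = 1.
  15 = 15*1 + 0, so a_3 = 15.
so x = [1; 2, 1, 15].
Convergents (p_i = a_i*p_{i-1} + p_{i-2}, q_i = a_i*q_{i-1} + q_{i-2} with p_{-2}=0, p_{-1}=1, q_{-2}=1, q_{-1}=0), until the denominator exceeds 5:
  i=0: a_0=1, p_0 = 1*1 + 0 = 1, q_0 = 1*0 + 1 = 1.
  i=1: a_1=2, p_1 = 2*1 + 1 = 3, q_1 = 2*1 + 0 = 2.
  i=2: a_2=1, p_2 = 1*3 + 1 = 4, q_2 = 1*2 + 1 = 3.
  i=3: a_3=15, p_3 = 15*4 + 3 = 63, q_3 = 15*3 + 2 = 47.
q_3 = 47 > 5, so the last convergent with denominator <= 5 is p_2/q_2 = 4/3.
The closest fraction with denominator <= 5 is either p_2/q_2 or the intermediate fraction (k*p_2 + p_1)/(k*q_2 + q_1) with the largest k >= 1 whose denominator stays <= 5; these approach x as k grows, and every other convergent or intermediate fraction in range is farther away.
Largest k: floor((5 - q_1)/q_2) = floor((5 - 2)/3) = 1.
That gives (1*4 + 3)/(1*3 + 2) = 7/5.
Compare the errors: |x - 4/3| = |63*3 - 4*47|/(47*3) = 1/141, and |x - 7/5| = |63*5 - 7*47|/(47*5) = 14/235.
Cross-multiplying, 1*235 = 235 < 1974 = 14*141, so 1/141 is smaller: the convergent 4/3 is closer to x than 7/5.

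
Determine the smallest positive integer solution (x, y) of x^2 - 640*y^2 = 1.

First expand sqrt(640) as a continued fraction. With x_i = (sqrt(640) + m_i)/d_i and (m_0, d_0) = (0, 1): a_0 = floor(sqrt(640)) = 25, since 25^2 = 625 <= 640 < 676 = 26^2.
Iterate m_{i+1} = d_i*a_i - m_i, d_{i+1} = (640 - m_{i+1}^2)/d_i, a_{i+1} = floor((a_0 + m_{i+1})/d_{i+1}):
  m_1 = 1*25 - 0 = 25, d_1 = (640 - 25^2)/1 = 15/1 = 15, a_1 = floor((25 + 25)/15) = 3.
  m_2 = 15*3 - 25 = 20, d_2 = (640 - 20^2)/15 = 240/15 = 16, a_2 = floor((25 + 20)/16) = 2.
  m_3 = 16*2 - 20 = 12, d_3 = (640 - 12^2)/16 = 496/16 = 31, a_3 = floor((25 + 12)/31) = 1.
  m_4 = 31*1 - 12 = 19, d_4 = (640 - 19^2)/31 = 279/31 = 9, a_4 = floor((25 + 19)/9) = 4.
  m_5 = 9*4 - 19 = 17, d_5 = (640 - 17^2)/9 = 351/9 = 39, a_5 = floor((25 + 17)/39) = 1.
  m_6 = 39*1 - 17 = 22, d_6 = (640 - 22^2)/39 = 156/39 = 4, a_6 = floor((25 + 22)/4) = 11.
  m_7 = 4*11 - 22 = 22, d_7 = (640 - 22^2)/4 = 156/4 = 39, a_7 = floor((25 + 22)/39) = 1.
  m_8 = 39*1 - 22 = 17, d_8 = (640 - 17^2)/39 = 351/39 = 9, a_8 = floor((25 + 17)/9) = 4.
  m_9 = 9*4 - 17 = 19, d_9 = (640 - 19^2)/9 = 279/9 = 31, a_9 = floor((25 + 19)/31) = 1.
  m_10 = 31*1 - 19 = 12, d_10 = (640 - 12^2)/31 = 496/31 = 16, a_10 = floor((25 + 12)/16) = 2.
  m_11 = 16*2 - 12 = 20, d_11 = (640 - 20^2)/16 = 240/16 = 15, a_11 = floor((25 + 20)/15) = 3.
  m_12 = 15*3 - 20 = 25, d_12 = (640 - 25^2)/15 = 15/15 = 1, a_12 = floor((25 + 25)/1) = 50.
  m_13 = 1*50 - 25 = 25, d_13 = (640 - 25^2)/1 = 15/1 = 15: (m_13, d_13) = (m_1, d_1) = (25, 15), so from here the quotients repeat a_1, ..., a_12; the period length is 12.
So sqrt(640) = [25; (3, 2, 1, 4, 1, 11, 1, 4, 1, 2, 3, 50)] with period length k = 12.
k is even, so the fundamental solution of x^2 - 640y^2 = 1 is (p_{k-1}, q_{k-1}) = (p_11, q_11); compute convergents through index 11.
Convergents (p_i = a_i*p_{i-1} + p_{i-2}, q_i = a_i*q_{i-1} + q_{i-2} with p_{-2}=0, p_{-1}=1, q_{-2}=1, q_{-1}=0):
  i=0: a_0=25, p_0 = 25*1 + 0 = 25, q_0 = 25*0 + 1 = 1.
  i=1: a_1=3, p_1 = 3*25 + 1 = 76, q_1 = 3*1 + 0 = 3.
  i=2: a_2=2, p_2 = 2*76 + 25 = 177, q_2 = 2*3 + 1 = 7.
  i=3: a_3=1, p_3 = 1*177 + 76 = 253, q_3 = 1*7 + 3 = 10.
  i=4: a_4=4, p_4 = 4*253 + 177 = 1189, q_4 = 4*10 + 7 = 47.
  i=5: a_5=1, p_5 = 1*1189 + 253 = 1442, q_5 = 1*47 + 10 = 57.
  i=6: a_6=11, p_6 = 11*1442 + 1189 = 17051, q_6 = 11*57 + 47 = 674.
  i=7: a_7=1, p_7 = 1*17051 + 1442 = 18493, q_7 = 1*674 + 57 = 731.
  i=8: a_8=4, p_8 = 4*18493 + 17051 = 91023, q_8 = 4*731 + 674 = 3598.
  i=9: a_9=1, p_9 = 1*91023 + 18493 = 109516, q_9 = 1*3598 + 731 = 4329.
  i=10: a_10=2, p_10 = 2*109516 + 91023 = 310055, q_10 = 2*4329 + 3598 = 12256.
  i=11: a_11=3, p_11 = 3*310055 + 109516 = 1039681, q_11 = 3*12256 + 4329 = 41097.
Check: 1039681^2 - 640*41097^2 = 1080936581761 - 1080936581760 = 1, so (x, y) = (1039681, 41097) solves the equation, and by the theorem it is the least positive solution.

(x, y) = (1039681, 41097)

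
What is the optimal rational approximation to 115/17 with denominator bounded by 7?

27/4

Expand x = 115/17 as a continued fraction with the Euclidean algorithm:
  115 = 6*17 + 13, so a_0 = 6.
  17 = 1*13 + 4, so a_1 = 1.
  13 = 3*4 + 1, so a_2 = 3.
  4 = 4*1 + 0, so a_3 = 4.
so x = [6; 1, 3, 4].
Convergents (p_i = a_i*p_{i-1} + p_{i-2}, q_i = a_i*q_{i-1} + q_{i-2} with p_{-2}=0, p_{-1}=1, q_{-2}=1, q_{-1}=0), until the denominator exceeds 7:
  i=0: a_0=6, p_0 = 6*1 + 0 = 6, q_0 = 6*0 + 1 = 1.
  i=1: a_1=1, p_1 = 1*6 + 1 = 7, q_1 = 1*1 + 0 = 1.
  i=2: a_2=3, p_2 = 3*7 + 6 = 27, q_2 = 3*1 + 1 = 4.
  i=3: a_3=4, p_3 = 4*27 + 7 = 115, q_3 = 4*4 + 1 = 17.
q_3 = 17 > 7, so the last convergent with denominator <= 7 is p_2/q_2 = 27/4.
The closest fraction with denominator <= 7 is either p_2/q_2 or the intermediate fraction (k*p_2 + p_1)/(k*q_2 + q_1) with the largest k >= 1 whose denominator stays <= 7; these approach x as k grows, and every other convergent or intermediate fraction in range is farther away.
Largest k: floor((7 - q_1)/q_2) = floor((7 - 1)/4) = 1.
That gives (1*27 + 7)/(1*4 + 1) = 34/5.
Compare the errors: |x - 27/4| = |115*4 - 27*17|/(17*4) = 1/68, and |x - 34/5| = |115*5 - 34*17|/(17*5) = 3/85.
Cross-multiplying, 1*85 = 85 < 204 = 3*68, so 1/68 is smaller: the convergent 27/4 is closer to x than 34/5.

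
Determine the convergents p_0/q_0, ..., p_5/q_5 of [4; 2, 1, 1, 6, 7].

4/1, 9/2, 13/3, 22/5, 145/33, 1037/236

Using the convergent recurrence p_i = a_i*p_{i-1} + p_{i-2}, q_i = a_i*q_{i-1} + q_{i-2} with p_{-2}=0, p_{-1}=1, q_{-2}=1, q_{-1}=0:
  i=0: a_0=4, p_0 = 4*1 + 0 = 4, q_0 = 4*0 + 1 = 1.
  i=1: a_1=2, p_1 = 2*4 + 1 = 9, q_1 = 2*1 + 0 = 2.
  i=2: a_2=1, p_2 = 1*9 + 4 = 13, q_2 = 1*2 + 1 = 3.
  i=3: a_3=1, p_3 = 1*13 + 9 = 22, q_3 = 1*3 + 2 = 5.
  i=4: a_4=6, p_4 = 6*22 + 13 = 145, q_4 = 6*5 + 3 = 33.
  i=5: a_5=7, p_5 = 7*145 + 22 = 1037, q_5 = 7*33 + 5 = 236.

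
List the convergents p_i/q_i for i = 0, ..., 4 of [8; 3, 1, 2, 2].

8/1, 25/3, 33/4, 91/11, 215/26

Using the convergent recurrence p_i = a_i*p_{i-1} + p_{i-2}, q_i = a_i*q_{i-1} + q_{i-2} with p_{-2}=0, p_{-1}=1, q_{-2}=1, q_{-1}=0:
  i=0: a_0=8, p_0 = 8*1 + 0 = 8, q_0 = 8*0 + 1 = 1.
  i=1: a_1=3, p_1 = 3*8 + 1 = 25, q_1 = 3*1 + 0 = 3.
  i=2: a_2=1, p_2 = 1*25 + 8 = 33, q_2 = 1*3 + 1 = 4.
  i=3: a_3=2, p_3 = 2*33 + 25 = 91, q_3 = 2*4 + 3 = 11.
  i=4: a_4=2, p_4 = 2*91 + 33 = 215, q_4 = 2*11 + 4 = 26.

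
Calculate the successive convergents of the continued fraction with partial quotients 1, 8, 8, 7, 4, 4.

Using the convergent recurrence p_i = a_i*p_{i-1} + p_{i-2}, q_i = a_i*q_{i-1} + q_{i-2} with p_{-2}=0, p_{-1}=1, q_{-2}=1, q_{-1}=0:
  i=0: a_0=1, p_0 = 1*1 + 0 = 1, q_0 = 1*0 + 1 = 1.
  i=1: a_1=8, p_1 = 8*1 + 1 = 9, q_1 = 8*1 + 0 = 8.
  i=2: a_2=8, p_2 = 8*9 + 1 = 73, q_2 = 8*8 + 1 = 65.
  i=3: a_3=7, p_3 = 7*73 + 9 = 520, q_3 = 7*65 + 8 = 463.
  i=4: a_4=4, p_4 = 4*520 + 73 = 2153, q_4 = 4*463 + 65 = 1917.
  i=5: a_5=4, p_5 = 4*2153 + 520 = 9132, q_5 = 4*1917 + 463 = 8131.

1/1, 9/8, 73/65, 520/463, 2153/1917, 9132/8131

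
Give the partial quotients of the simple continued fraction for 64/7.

[9; 7]

Run the Euclidean algorithm on 64 and 7; the successive quotients are the partial quotients a_0, a_1, ... (each step inverts the fractional part left over by the previous one):
  64 = 9*7 + 1, so a_0 = 9.
  7 = 7*1 + 0, so a_1 = 7.
The remainder reaches 0 after 2 divisions, so the expansion has 2 partial quotients, read off in order.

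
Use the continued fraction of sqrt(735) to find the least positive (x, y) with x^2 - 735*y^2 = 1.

(x, y) = (244, 9)

First expand sqrt(735) as a continued fraction. With x_i = (sqrt(735) + m_i)/d_i and (m_0, d_0) = (0, 1): a_0 = floor(sqrt(735)) = 27, since 27^2 = 729 <= 735 < 784 = 28^2.
Iterate m_{i+1} = d_i*a_i - m_i, d_{i+1} = (735 - m_{i+1}^2)/d_i, a_{i+1} = floor((a_0 + m_{i+1})/d_{i+1}):
  m_1 = 1*27 - 0 = 27, d_1 = (735 - 27^2)/1 = 6/1 = 6, a_1 = floor((27 + 27)/6) = 9.
  m_2 = 6*9 - 27 = 27, d_2 = (735 - 27^2)/6 = 6/6 = 1, a_2 = floor((27 + 27)/1) = 54.
  m_3 = 1*54 - 27 = 27, d_3 = (735 - 27^2)/1 = 6/1 = 6: (m_3, d_3) = (m_1, d_1) = (27, 6), so from here the quotients repeat a_1, a_2; the period length is 2.
So sqrt(735) = [27; (9, 54)] with period length k = 2.
k is even, so the fundamental solution of x^2 - 735y^2 = 1 is (p_{k-1}, q_{k-1}) = (p_1, q_1); compute convergents through index 1.
Convergents (p_i = a_i*p_{i-1} + p_{i-2}, q_i = a_i*q_{i-1} + q_{i-2} with p_{-2}=0, p_{-1}=1, q_{-2}=1, q_{-1}=0):
  i=0: a_0=27, p_0 = 27*1 + 0 = 27, q_0 = 27*0 + 1 = 1.
  i=1: a_1=9, p_1 = 9*27 + 1 = 244, q_1 = 9*1 + 0 = 9.
Check: 244^2 - 735*9^2 = 59536 - 59535 = 1, so (x, y) = (244, 9) solves the equation, and by the theorem it is the least positive solution.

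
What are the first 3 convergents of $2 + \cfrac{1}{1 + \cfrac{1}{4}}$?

2/1, 3/1, 14/5

Using the convergent recurrence p_i = a_i*p_{i-1} + p_{i-2}, q_i = a_i*q_{i-1} + q_{i-2} with p_{-2}=0, p_{-1}=1, q_{-2}=1, q_{-1}=0:
  i=0: a_0=2, p_0 = 2*1 + 0 = 2, q_0 = 2*0 + 1 = 1.
  i=1: a_1=1, p_1 = 1*2 + 1 = 3, q_1 = 1*1 + 0 = 1.
  i=2: a_2=4, p_2 = 4*3 + 2 = 14, q_2 = 4*1 + 1 = 5.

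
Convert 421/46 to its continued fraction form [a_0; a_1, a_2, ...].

[9; 6, 1, 1, 3]

Run the Euclidean algorithm on 421 and 46; the successive quotients are the partial quotients a_0, a_1, ... (each step inverts the fractional part left over by the previous one):
  421 = 9*46 + 7, so a_0 = 9.
  46 = 6*7 + 4, so a_1 = 6.
  7 = 1*4 + 3, so a_2 = 1.
  4 = 1*3 + 1, so a_3 = 1.
  3 = 3*1 + 0, so a_4 = 3.
The remainder reaches 0 after 5 divisions, so the expansion has 5 partial quotients, read off in order.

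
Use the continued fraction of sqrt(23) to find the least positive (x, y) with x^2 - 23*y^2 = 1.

(x, y) = (24, 5)

First expand sqrt(23) as a continued fraction. With x_i = (sqrt(23) + m_i)/d_i and (m_0, d_0) = (0, 1): a_0 = floor(sqrt(23)) = 4, since 4^2 = 16 <= 23 < 25 = 5^2.
Iterate m_{i+1} = d_i*a_i - m_i, d_{i+1} = (23 - m_{i+1}^2)/d_i, a_{i+1} = floor((a_0 + m_{i+1})/d_{i+1}):
  m_1 = 1*4 - 0 = 4, d_1 = (23 - 4^2)/1 = 7/1 = 7, a_1 = floor((4 + 4)/7) = 1.
  m_2 = 7*1 - 4 = 3, d_2 = (23 - 3^2)/7 = 14/7 = 2, a_2 = floor((4 + 3)/2) = 3.
  m_3 = 2*3 - 3 = 3, d_3 = (23 - 3^2)/2 = 14/2 = 7, a_3 = floor((4 + 3)/7) = 1.
  m_4 = 7*1 - 3 = 4, d_4 = (23 - 4^2)/7 = 7/7 = 1, a_4 = floor((4 + 4)/1) = 8.
  m_5 = 1*8 - 4 = 4, d_5 = (23 - 4^2)/1 = 7/1 = 7: (m_5, d_5) = (m_1, d_1) = (4, 7), so from here the quotients repeat a_1, ..., a_4; the period length is 4.
So sqrt(23) = [4; (1, 3, 1, 8)] with period length k = 4.
k is even, so the fundamental solution of x^2 - 23y^2 = 1 is (p_{k-1}, q_{k-1}) = (p_3, q_3); compute convergents through index 3.
Convergents (p_i = a_i*p_{i-1} + p_{i-2}, q_i = a_i*q_{i-1} + q_{i-2} with p_{-2}=0, p_{-1}=1, q_{-2}=1, q_{-1}=0):
  i=0: a_0=4, p_0 = 4*1 + 0 = 4, q_0 = 4*0 + 1 = 1.
  i=1: a_1=1, p_1 = 1*4 + 1 = 5, q_1 = 1*1 + 0 = 1.
  i=2: a_2=3, p_2 = 3*5 + 4 = 19, q_2 = 3*1 + 1 = 4.
  i=3: a_3=1, p_3 = 1*19 + 5 = 24, q_3 = 1*4 + 1 = 5.
Check: 24^2 - 23*5^2 = 576 - 575 = 1, so (x, y) = (24, 5) solves the equation, and by the theorem it is the least positive solution.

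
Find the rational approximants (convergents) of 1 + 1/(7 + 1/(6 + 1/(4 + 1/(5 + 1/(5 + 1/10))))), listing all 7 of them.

1/1, 8/7, 49/43, 204/179, 1069/938, 5549/4869, 56559/49628

Using the convergent recurrence p_i = a_i*p_{i-1} + p_{i-2}, q_i = a_i*q_{i-1} + q_{i-2} with p_{-2}=0, p_{-1}=1, q_{-2}=1, q_{-1}=0:
  i=0: a_0=1, p_0 = 1*1 + 0 = 1, q_0 = 1*0 + 1 = 1.
  i=1: a_1=7, p_1 = 7*1 + 1 = 8, q_1 = 7*1 + 0 = 7.
  i=2: a_2=6, p_2 = 6*8 + 1 = 49, q_2 = 6*7 + 1 = 43.
  i=3: a_3=4, p_3 = 4*49 + 8 = 204, q_3 = 4*43 + 7 = 179.
  i=4: a_4=5, p_4 = 5*204 + 49 = 1069, q_4 = 5*179 + 43 = 938.
  i=5: a_5=5, p_5 = 5*1069 + 204 = 5549, q_5 = 5*938 + 179 = 4869.
  i=6: a_6=10, p_6 = 10*5549 + 1069 = 56559, q_6 = 10*4869 + 938 = 49628.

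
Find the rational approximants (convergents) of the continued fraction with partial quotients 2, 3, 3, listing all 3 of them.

Using the convergent recurrence p_i = a_i*p_{i-1} + p_{i-2}, q_i = a_i*q_{i-1} + q_{i-2} with p_{-2}=0, p_{-1}=1, q_{-2}=1, q_{-1}=0:
  i=0: a_0=2, p_0 = 2*1 + 0 = 2, q_0 = 2*0 + 1 = 1.
  i=1: a_1=3, p_1 = 3*2 + 1 = 7, q_1 = 3*1 + 0 = 3.
  i=2: a_2=3, p_2 = 3*7 + 2 = 23, q_2 = 3*3 + 1 = 10.

2/1, 7/3, 23/10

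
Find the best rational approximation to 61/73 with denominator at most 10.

Expand x = 61/73 as a continued fraction with the Euclidean algorithm:
  61 = 0*73 + 61, so a_0 = 0.
  73 = 1*61 + 12, so a_1 = 1.
  61 = 5*12 + 1, so a_2 = 5.
  12 = 12*1 + 0, so a_3 = 12.
so x = [0; 1, 5, 12].
Convergents (p_i = a_i*p_{i-1} + p_{i-2}, q_i = a_i*q_{i-1} + q_{i-2} with p_{-2}=0, p_{-1}=1, q_{-2}=1, q_{-1}=0), until the denominator exceeds 10:
  i=0: a_0=0, p_0 = 0*1 + 0 = 0, q_0 = 0*0 + 1 = 1.
  i=1: a_1=1, p_1 = 1*0 + 1 = 1, q_1 = 1*1 + 0 = 1.
  i=2: a_2=5, p_2 = 5*1 + 0 = 5, q_2 = 5*1 + 1 = 6.
  i=3: a_3=12, p_3 = 12*5 + 1 = 61, q_3 = 12*6 + 1 = 73.
q_3 = 73 > 10, so the last convergent with denominator <= 10 is p_2/q_2 = 5/6.
The closest fraction with denominator <= 10 is either p_2/q_2 or the intermediate fraction (k*p_2 + p_1)/(k*q_2 + q_1) with the largest k >= 1 whose denominator stays <= 10; these approach x as k grows, and every other convergent or intermediate fraction in range is farther away.
Largest k: floor((10 - q_1)/q_2) = floor((10 - 1)/6) = 1.
That gives (1*5 + 1)/(1*6 + 1) = 6/7.
Compare the errors: |x - 5/6| = |61*6 - 5*73|/(73*6) = 1/438, and |x - 6/7| = |61*7 - 6*73|/(73*7) = 11/511.
Cross-multiplying, 1*511 = 511 < 4818 = 11*438, so 1/438 is smaller: the convergent 5/6 is closer to x than 6/7.

5/6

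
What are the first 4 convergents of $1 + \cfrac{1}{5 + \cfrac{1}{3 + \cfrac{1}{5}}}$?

1/1, 6/5, 19/16, 101/85

Using the convergent recurrence p_i = a_i*p_{i-1} + p_{i-2}, q_i = a_i*q_{i-1} + q_{i-2} with p_{-2}=0, p_{-1}=1, q_{-2}=1, q_{-1}=0:
  i=0: a_0=1, p_0 = 1*1 + 0 = 1, q_0 = 1*0 + 1 = 1.
  i=1: a_1=5, p_1 = 5*1 + 1 = 6, q_1 = 5*1 + 0 = 5.
  i=2: a_2=3, p_2 = 3*6 + 1 = 19, q_2 = 3*5 + 1 = 16.
  i=3: a_3=5, p_3 = 5*19 + 6 = 101, q_3 = 5*16 + 5 = 85.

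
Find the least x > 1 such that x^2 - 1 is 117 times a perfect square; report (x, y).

(x, y) = (649, 60)

First expand sqrt(117) as a continued fraction. With x_i = (sqrt(117) + m_i)/d_i and (m_0, d_0) = (0, 1): a_0 = floor(sqrt(117)) = 10, since 10^2 = 100 <= 117 < 121 = 11^2.
Iterate m_{i+1} = d_i*a_i - m_i, d_{i+1} = (117 - m_{i+1}^2)/d_i, a_{i+1} = floor((a_0 + m_{i+1})/d_{i+1}):
  m_1 = 1*10 - 0 = 10, d_1 = (117 - 10^2)/1 = 17/1 = 17, a_1 = floor((10 + 10)/17) = 1.
  m_2 = 17*1 - 10 = 7, d_2 = (117 - 7^2)/17 = 68/17 = 4, a_2 = floor((10 + 7)/4) = 4.
  m_3 = 4*4 - 7 = 9, d_3 = (117 - 9^2)/4 = 36/4 = 9, a_3 = floor((10 + 9)/9) = 2.
  m_4 = 9*2 - 9 = 9, d_4 = (117 - 9^2)/9 = 36/9 = 4, a_4 = floor((10 + 9)/4) = 4.
  m_5 = 4*4 - 9 = 7, d_5 = (117 - 7^2)/4 = 68/4 = 17, a_5 = floor((10 + 7)/17) = 1.
  m_6 = 17*1 - 7 = 10, d_6 = (117 - 10^2)/17 = 17/17 = 1, a_6 = floor((10 + 10)/1) = 20.
  m_7 = 1*20 - 10 = 10, d_7 = (117 - 10^2)/1 = 17/1 = 17: (m_7, d_7) = (m_1, d_1) = (10, 17), so from here the quotients repeat a_1, ..., a_6; the period length is 6.
So sqrt(117) = [10; (1, 4, 2, 4, 1, 20)] with period length k = 6.
k is even, so the fundamental solution of x^2 - 117y^2 = 1 is (p_{k-1}, q_{k-1}) = (p_5, q_5); compute convergents through index 5.
Convergents (p_i = a_i*p_{i-1} + p_{i-2}, q_i = a_i*q_{i-1} + q_{i-2} with p_{-2}=0, p_{-1}=1, q_{-2}=1, q_{-1}=0):
  i=0: a_0=10, p_0 = 10*1 + 0 = 10, q_0 = 10*0 + 1 = 1.
  i=1: a_1=1, p_1 = 1*10 + 1 = 11, q_1 = 1*1 + 0 = 1.
  i=2: a_2=4, p_2 = 4*11 + 10 = 54, q_2 = 4*1 + 1 = 5.
  i=3: a_3=2, p_3 = 2*54 + 11 = 119, q_3 = 2*5 + 1 = 11.
  i=4: a_4=4, p_4 = 4*119 + 54 = 530, q_4 = 4*11 + 5 = 49.
  i=5: a_5=1, p_5 = 1*530 + 119 = 649, q_5 = 1*49 + 11 = 60.
Check: 649^2 - 117*60^2 = 421201 - 421200 = 1, so (x, y) = (649, 60) solves the equation, and by the theorem it is the least positive solution.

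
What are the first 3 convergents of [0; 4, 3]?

Using the convergent recurrence p_i = a_i*p_{i-1} + p_{i-2}, q_i = a_i*q_{i-1} + q_{i-2} with p_{-2}=0, p_{-1}=1, q_{-2}=1, q_{-1}=0:
  i=0: a_0=0, p_0 = 0*1 + 0 = 0, q_0 = 0*0 + 1 = 1.
  i=1: a_1=4, p_1 = 4*0 + 1 = 1, q_1 = 4*1 + 0 = 4.
  i=2: a_2=3, p_2 = 3*1 + 0 = 3, q_2 = 3*4 + 1 = 13.

0/1, 1/4, 3/13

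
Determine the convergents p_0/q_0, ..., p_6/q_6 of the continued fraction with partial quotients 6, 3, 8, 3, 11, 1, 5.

Using the convergent recurrence p_i = a_i*p_{i-1} + p_{i-2}, q_i = a_i*q_{i-1} + q_{i-2} with p_{-2}=0, p_{-1}=1, q_{-2}=1, q_{-1}=0:
  i=0: a_0=6, p_0 = 6*1 + 0 = 6, q_0 = 6*0 + 1 = 1.
  i=1: a_1=3, p_1 = 3*6 + 1 = 19, q_1 = 3*1 + 0 = 3.
  i=2: a_2=8, p_2 = 8*19 + 6 = 158, q_2 = 8*3 + 1 = 25.
  i=3: a_3=3, p_3 = 3*158 + 19 = 493, q_3 = 3*25 + 3 = 78.
  i=4: a_4=11, p_4 = 11*493 + 158 = 5581, q_4 = 11*78 + 25 = 883.
  i=5: a_5=1, p_5 = 1*5581 + 493 = 6074, q_5 = 1*883 + 78 = 961.
  i=6: a_6=5, p_6 = 5*6074 + 5581 = 35951, q_6 = 5*961 + 883 = 5688.

6/1, 19/3, 158/25, 493/78, 5581/883, 6074/961, 35951/5688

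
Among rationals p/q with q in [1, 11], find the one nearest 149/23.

Expand x = 149/23 as a continued fraction with the Euclidean algorithm:
  149 = 6*23 + 11, so a_0 = 6.
  23 = 2*11 + 1, so a_1 = 2.
  11 = 11*1 + 0, so a_2 = 11.
so x = [6; 2, 11].
Convergents (p_i = a_i*p_{i-1} + p_{i-2}, q_i = a_i*q_{i-1} + q_{i-2} with p_{-2}=0, p_{-1}=1, q_{-2}=1, q_{-1}=0), until the denominator exceeds 11:
  i=0: a_0=6, p_0 = 6*1 + 0 = 6, q_0 = 6*0 + 1 = 1.
  i=1: a_1=2, p_1 = 2*6 + 1 = 13, q_1 = 2*1 + 0 = 2.
  i=2: a_2=11, p_2 = 11*13 + 6 = 149, q_2 = 11*2 + 1 = 23.
q_2 = 23 > 11, so the last convergent with denominator <= 11 is p_1/q_1 = 13/2.
The closest fraction with denominator <= 11 is either p_1/q_1 or the intermediate fraction (k*p_1 + p_0)/(k*q_1 + q_0) with the largest k >= 1 whose denominator stays <= 11; these approach x as k grows, and every other convergent or intermediate fraction in range is farther away.
Largest k: floor((11 - q_0)/q_1) = floor((11 - 1)/2) = 5.
That gives (5*13 + 6)/(5*2 + 1) = 71/11.
Compare the errors: |x - 13/2| = |149*2 - 13*23|/(23*2) = 1/46, and |x - 71/11| = |149*11 - 71*23|/(23*11) = 6/253.
Cross-multiplying, 1*253 = 253 < 276 = 6*46, so 1/46 is smaller: the convergent 13/2 is closer to x than 71/11.

13/2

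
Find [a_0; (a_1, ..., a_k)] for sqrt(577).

[24; (48)]

Write x_i = (sqrt(577) + m_i)/d_i with (m_0, d_0) = (0, 1). a_0 = floor(sqrt(577)) = 24, since 24^2 = 576 <= 577 < 625 = 25^2.
Iterate m_{i+1} = d_i*a_i - m_i, d_{i+1} = (577 - m_{i+1}^2)/d_i, a_{i+1} = floor((a_0 + m_{i+1})/d_{i+1}):
  m_1 = 1*24 - 0 = 24, d_1 = (577 - 24^2)/1 = 1/1 = 1, a_1 = floor((24 + 24)/1) = 48.
  m_2 = 1*48 - 24 = 24, d_2 = (577 - 24^2)/1 = 1/1 = 1: (m_2, d_2) = (m_1, d_1) = (24, 1), so from here the quotient a_1 repeats; the period length is 1.
Hence the expansion of sqrt(577) is a_0 = 24 followed by the repeating block 48 (period 1).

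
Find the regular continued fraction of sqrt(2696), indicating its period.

[51; (1, 11, 1, 102)]

Write x_i = (sqrt(2696) + m_i)/d_i with (m_0, d_0) = (0, 1). a_0 = floor(sqrt(2696)) = 51, since 51^2 = 2601 <= 2696 < 2704 = 52^2.
Iterate m_{i+1} = d_i*a_i - m_i, d_{i+1} = (2696 - m_{i+1}^2)/d_i, a_{i+1} = floor((a_0 + m_{i+1})/d_{i+1}):
  m_1 = 1*51 - 0 = 51, d_1 = (2696 - 51^2)/1 = 95/1 = 95, a_1 = floor((51 + 51)/95) = 1.
  m_2 = 95*1 - 51 = 44, d_2 = (2696 - 44^2)/95 = 760/95 = 8, a_2 = floor((51 + 44)/8) = 11.
  m_3 = 8*11 - 44 = 44, d_3 = (2696 - 44^2)/8 = 760/8 = 95, a_3 = floor((51 + 44)/95) = 1.
  m_4 = 95*1 - 44 = 51, d_4 = (2696 - 51^2)/95 = 95/95 = 1, a_4 = floor((51 + 51)/1) = 102.
  m_5 = 1*102 - 51 = 51, d_5 = (2696 - 51^2)/1 = 95/1 = 95: (m_5, d_5) = (m_1, d_1) = (51, 95), so from here the quotients repeat a_1, ..., a_4; the period length is 4.
Hence the expansion of sqrt(2696) is a_0 = 51 followed by the repeating block 1, 11, 1, 102 (period 4).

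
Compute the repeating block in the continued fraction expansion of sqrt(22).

Write x_i = (sqrt(22) + m_i)/d_i with (m_0, d_0) = (0, 1). a_0 = floor(sqrt(22)) = 4, since 4^2 = 16 <= 22 < 25 = 5^2.
Iterate m_{i+1} = d_i*a_i - m_i, d_{i+1} = (22 - m_{i+1}^2)/d_i, a_{i+1} = floor((a_0 + m_{i+1})/d_{i+1}):
  m_1 = 1*4 - 0 = 4, d_1 = (22 - 4^2)/1 = 6/1 = 6, a_1 = floor((4 + 4)/6) = 1.
  m_2 = 6*1 - 4 = 2, d_2 = (22 - 2^2)/6 = 18/6 = 3, a_2 = floor((4 + 2)/3) = 2.
  m_3 = 3*2 - 2 = 4, d_3 = (22 - 4^2)/3 = 6/3 = 2, a_3 = floor((4 + 4)/2) = 4.
  m_4 = 2*4 - 4 = 4, d_4 = (22 - 4^2)/2 = 6/2 = 3, a_4 = floor((4 + 4)/3) = 2.
  m_5 = 3*2 - 4 = 2, d_5 = (22 - 2^2)/3 = 18/3 = 6, a_5 = floor((4 + 2)/6) = 1.
  m_6 = 6*1 - 2 = 4, d_6 = (22 - 4^2)/6 = 6/6 = 1, a_6 = floor((4 + 4)/1) = 8.
  m_7 = 1*8 - 4 = 4, d_7 = (22 - 4^2)/1 = 6/1 = 6: (m_7, d_7) = (m_1, d_1) = (4, 6), so from here the quotients repeat a_1, ..., a_6; the period length is 6.
Hence the expansion of sqrt(22) is a_0 = 4 followed by the repeating block 1, 2, 4, 2, 1, 8 (period 6).

[4; (1, 2, 4, 2, 1, 8)]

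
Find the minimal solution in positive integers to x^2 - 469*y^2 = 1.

First expand sqrt(469) as a continued fraction. With x_i = (sqrt(469) + m_i)/d_i and (m_0, d_0) = (0, 1): a_0 = floor(sqrt(469)) = 21, since 21^2 = 441 <= 469 < 484 = 22^2.
Iterate m_{i+1} = d_i*a_i - m_i, d_{i+1} = (469 - m_{i+1}^2)/d_i, a_{i+1} = floor((a_0 + m_{i+1})/d_{i+1}):
  m_1 = 1*21 - 0 = 21, d_1 = (469 - 21^2)/1 = 28/1 = 28, a_1 = floor((21 + 21)/28) = 1.
  m_2 = 28*1 - 21 = 7, d_2 = (469 - 7^2)/28 = 420/28 = 15, a_2 = floor((21 + 7)/15) = 1.
  m_3 = 15*1 - 7 = 8, d_3 = (469 - 8^2)/15 = 405/15 = 27, a_3 = floor((21 + 8)/27) = 1.
  m_4 = 27*1 - 8 = 19, d_4 = (469 - 19^2)/27 = 108/27 = 4, a_4 = floor((21 + 19)/4) = 10.
  m_5 = 4*10 - 19 = 21, d_5 = (469 - 21^2)/4 = 28/4 = 7, a_5 = floor((21 + 21)/7) = 6.
  m_6 = 7*6 - 21 = 21, d_6 = (469 - 21^2)/7 = 28/7 = 4, a_6 = floor((21 + 21)/4) = 10.
  m_7 = 4*10 - 21 = 19, d_7 = (469 - 19^2)/4 = 108/4 = 27, a_7 = floor((21 + 19)/27) = 1.
  m_8 = 27*1 - 19 = 8, d_8 = (469 - 8^2)/27 = 405/27 = 15, a_8 = floor((21 + 8)/15) = 1.
  m_9 = 15*1 - 8 = 7, d_9 = (469 - 7^2)/15 = 420/15 = 28, a_9 = floor((21 + 7)/28) = 1.
  m_10 = 28*1 - 7 = 21, d_10 = (469 - 21^2)/28 = 28/28 = 1, a_10 = floor((21 + 21)/1) = 42.
  m_11 = 1*42 - 21 = 21, d_11 = (469 - 21^2)/1 = 28/1 = 28: (m_11, d_11) = (m_1, d_1) = (21, 28), so from here the quotients repeat a_1, ..., a_10; the period length is 10.
So sqrt(469) = [21; (1, 1, 1, 10, 6, 10, 1, 1, 1, 42)] with period length k = 10.
k is even, so the fundamental solution of x^2 - 469y^2 = 1 is (p_{k-1}, q_{k-1}) = (p_9, q_9); compute convergents through index 9.
Convergents (p_i = a_i*p_{i-1} + p_{i-2}, q_i = a_i*q_{i-1} + q_{i-2} with p_{-2}=0, p_{-1}=1, q_{-2}=1, q_{-1}=0):
  i=0: a_0=21, p_0 = 21*1 + 0 = 21, q_0 = 21*0 + 1 = 1.
  i=1: a_1=1, p_1 = 1*21 + 1 = 22, q_1 = 1*1 + 0 = 1.
  i=2: a_2=1, p_2 = 1*22 + 21 = 43, q_2 = 1*1 + 1 = 2.
  i=3: a_3=1, p_3 = 1*43 + 22 = 65, q_3 = 1*2 + 1 = 3.
  i=4: a_4=10, p_4 = 10*65 + 43 = 693, q_4 = 10*3 + 2 = 32.
  i=5: a_5=6, p_5 = 6*693 + 65 = 4223, q_5 = 6*32 + 3 = 195.
  i=6: a_6=10, p_6 = 10*4223 + 693 = 42923, q_6 = 10*195 + 32 = 1982.
  i=7: a_7=1, p_7 = 1*42923 + 4223 = 47146, q_7 = 1*1982 + 195 = 2177.
  i=8: a_8=1, p_8 = 1*47146 + 42923 = 90069, q_8 = 1*2177 + 1982 = 4159.
  i=9: a_9=1, p_9 = 1*90069 + 47146 = 137215, q_9 = 1*4159 + 2177 = 6336.
Check: 137215^2 - 469*6336^2 = 18827956225 - 18827956224 = 1, so (x, y) = (137215, 6336) solves the equation, and by the theorem it is the least positive solution.

(x, y) = (137215, 6336)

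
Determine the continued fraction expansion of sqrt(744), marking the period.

Write x_i = (sqrt(744) + m_i)/d_i with (m_0, d_0) = (0, 1). a_0 = floor(sqrt(744)) = 27, since 27^2 = 729 <= 744 < 784 = 28^2.
Iterate m_{i+1} = d_i*a_i - m_i, d_{i+1} = (744 - m_{i+1}^2)/d_i, a_{i+1} = floor((a_0 + m_{i+1})/d_{i+1}):
  m_1 = 1*27 - 0 = 27, d_1 = (744 - 27^2)/1 = 15/1 = 15, a_1 = floor((27 + 27)/15) = 3.
  m_2 = 15*3 - 27 = 18, d_2 = (744 - 18^2)/15 = 420/15 = 28, a_2 = floor((27 + 18)/28) = 1.
  m_3 = 28*1 - 18 = 10, d_3 = (744 - 10^2)/28 = 644/28 = 23, a_3 = floor((27 + 10)/23) = 1.
  m_4 = 23*1 - 10 = 13, d_4 = (744 - 13^2)/23 = 575/23 = 25, a_4 = floor((27 + 13)/25) = 1.
  m_5 = 25*1 - 13 = 12, d_5 = (744 - 12^2)/25 = 600/25 = 24, a_5 = floor((27 + 12)/24) = 1.
  m_6 = 24*1 - 12 = 12, d_6 = (744 - 12^2)/24 = 600/24 = 25, a_6 = floor((27 + 12)/25) = 1.
  m_7 = 25*1 - 12 = 13, d_7 = (744 - 13^2)/25 = 575/25 = 23, a_7 = floor((27 + 13)/23) = 1.
  m_8 = 23*1 - 13 = 10, d_8 = (744 - 10^2)/23 = 644/23 = 28, a_8 = floor((27 + 10)/28) = 1.
  m_9 = 28*1 - 10 = 18, d_9 = (744 - 18^2)/28 = 420/28 = 15, a_9 = floor((27 + 18)/15) = 3.
  m_10 = 15*3 - 18 = 27, d_10 = (744 - 27^2)/15 = 15/15 = 1, a_10 = floor((27 + 27)/1) = 54.
  m_11 = 1*54 - 27 = 27, d_11 = (744 - 27^2)/1 = 15/1 = 15: (m_11, d_11) = (m_1, d_1) = (27, 15), so from here the quotients repeat a_1, ..., a_10; the period length is 10.
Hence the expansion of sqrt(744) is a_0 = 27 followed by the repeating block 3, 1, 1, 1, 1, 1, 1, 1, 3, 54 (period 10).

[27; (3, 1, 1, 1, 1, 1, 1, 1, 3, 54)]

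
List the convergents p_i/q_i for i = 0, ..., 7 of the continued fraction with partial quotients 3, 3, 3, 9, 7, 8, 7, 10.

3/1, 10/3, 33/10, 307/93, 2182/661, 17763/5381, 126523/38328, 1282993/388661

Using the convergent recurrence p_i = a_i*p_{i-1} + p_{i-2}, q_i = a_i*q_{i-1} + q_{i-2} with p_{-2}=0, p_{-1}=1, q_{-2}=1, q_{-1}=0:
  i=0: a_0=3, p_0 = 3*1 + 0 = 3, q_0 = 3*0 + 1 = 1.
  i=1: a_1=3, p_1 = 3*3 + 1 = 10, q_1 = 3*1 + 0 = 3.
  i=2: a_2=3, p_2 = 3*10 + 3 = 33, q_2 = 3*3 + 1 = 10.
  i=3: a_3=9, p_3 = 9*33 + 10 = 307, q_3 = 9*10 + 3 = 93.
  i=4: a_4=7, p_4 = 7*307 + 33 = 2182, q_4 = 7*93 + 10 = 661.
  i=5: a_5=8, p_5 = 8*2182 + 307 = 17763, q_5 = 8*661 + 93 = 5381.
  i=6: a_6=7, p_6 = 7*17763 + 2182 = 126523, q_6 = 7*5381 + 661 = 38328.
  i=7: a_7=10, p_7 = 10*126523 + 17763 = 1282993, q_7 = 10*38328 + 5381 = 388661.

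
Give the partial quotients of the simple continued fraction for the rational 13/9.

[1; 2, 4]

Run the Euclidean algorithm on 13 and 9; the successive quotients are the partial quotients a_0, a_1, ... (each step inverts the fractional part left over by the previous one):
  13 = 1*9 + 4, so a_0 = 1.
  9 = 2*4 + 1, so a_1 = 2.
  4 = 4*1 + 0, so a_2 = 4.
The remainder reaches 0 after 3 divisions, so the expansion has 3 partial quotients, read off in order.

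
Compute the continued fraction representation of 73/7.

[10; 2, 3]

Run the Euclidean algorithm on 73 and 7; the successive quotients are the partial quotients a_0, a_1, ... (each step inverts the fractional part left over by the previous one):
  73 = 10*7 + 3, so a_0 = 10.
  7 = 2*3 + 1, so a_1 = 2.
  3 = 3*1 + 0, so a_2 = 3.
The remainder reaches 0 after 3 divisions, so the expansion has 3 partial quotients, read off in order.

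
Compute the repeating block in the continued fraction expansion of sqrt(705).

Write x_i = (sqrt(705) + m_i)/d_i with (m_0, d_0) = (0, 1). a_0 = floor(sqrt(705)) = 26, since 26^2 = 676 <= 705 < 729 = 27^2.
Iterate m_{i+1} = d_i*a_i - m_i, d_{i+1} = (705 - m_{i+1}^2)/d_i, a_{i+1} = floor((a_0 + m_{i+1})/d_{i+1}):
  m_1 = 1*26 - 0 = 26, d_1 = (705 - 26^2)/1 = 29/1 = 29, a_1 = floor((26 + 26)/29) = 1.
  m_2 = 29*1 - 26 = 3, d_2 = (705 - 3^2)/29 = 696/29 = 24, a_2 = floor((26 + 3)/24) = 1.
  m_3 = 24*1 - 3 = 21, d_3 = (705 - 21^2)/24 = 264/24 = 11, a_3 = floor((26 + 21)/11) = 4.
  m_4 = 11*4 - 21 = 23, d_4 = (705 - 23^2)/11 = 176/11 = 16, a_4 = floor((26 + 23)/16) = 3.
  m_5 = 16*3 - 23 = 25, d_5 = (705 - 25^2)/16 = 80/16 = 5, a_5 = floor((26 + 25)/5) = 10.
  m_6 = 5*10 - 25 = 25, d_6 = (705 - 25^2)/5 = 80/5 = 16, a_6 = floor((26 + 25)/16) = 3.
  m_7 = 16*3 - 25 = 23, d_7 = (705 - 23^2)/16 = 176/16 = 11, a_7 = floor((26 + 23)/11) = 4.
  m_8 = 11*4 - 23 = 21, d_8 = (705 - 21^2)/11 = 264/11 = 24, a_8 = floor((26 + 21)/24) = 1.
  m_9 = 24*1 - 21 = 3, d_9 = (705 - 3^2)/24 = 696/24 = 29, a_9 = floor((26 + 3)/29) = 1.
  m_10 = 29*1 - 3 = 26, d_10 = (705 - 26^2)/29 = 29/29 = 1, a_10 = floor((26 + 26)/1) = 52.
  m_11 = 1*52 - 26 = 26, d_11 = (705 - 26^2)/1 = 29/1 = 29: (m_11, d_11) = (m_1, d_1) = (26, 29), so from here the quotients repeat a_1, ..., a_10; the period length is 10.
Hence the expansion of sqrt(705) is a_0 = 26 followed by the repeating block 1, 1, 4, 3, 10, 3, 4, 1, 1, 52 (period 10).

[26; (1, 1, 4, 3, 10, 3, 4, 1, 1, 52)]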